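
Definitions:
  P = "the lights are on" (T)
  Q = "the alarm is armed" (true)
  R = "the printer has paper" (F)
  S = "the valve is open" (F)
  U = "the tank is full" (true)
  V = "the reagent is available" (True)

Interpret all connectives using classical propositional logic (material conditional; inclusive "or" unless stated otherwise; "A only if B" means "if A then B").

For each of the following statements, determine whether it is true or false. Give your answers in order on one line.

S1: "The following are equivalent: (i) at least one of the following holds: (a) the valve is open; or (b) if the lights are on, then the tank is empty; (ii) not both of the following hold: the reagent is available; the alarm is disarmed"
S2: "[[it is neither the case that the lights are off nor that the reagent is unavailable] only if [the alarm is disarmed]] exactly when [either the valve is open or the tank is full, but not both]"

S1: In symbols: (S | (P -> ~U)) <-> (V nand ~Q)

~U = ~T = F
P -> ~U = T -> F = F
S | (P -> ~U) = F | F = F
~Q = ~T = F
V nand ~Q = T nand F = T
(S | (P -> ~U)) <-> (V nand ~Q) = F <-> T = F
Hence S1 is false.

S2: Parsed as ((~P nor ~V) -> ~Q) <-> (S xor U)

~P = ~T = F
~V = ~T = F
~P nor ~V = F nor F = T
~Q = ~T = F
(~P nor ~V) -> ~Q = T -> F = F
S xor U = F xor T = T
((~P nor ~V) -> ~Q) <-> (S xor U) = F <-> T = F
Hence S2 is false.

S1 False; S2 False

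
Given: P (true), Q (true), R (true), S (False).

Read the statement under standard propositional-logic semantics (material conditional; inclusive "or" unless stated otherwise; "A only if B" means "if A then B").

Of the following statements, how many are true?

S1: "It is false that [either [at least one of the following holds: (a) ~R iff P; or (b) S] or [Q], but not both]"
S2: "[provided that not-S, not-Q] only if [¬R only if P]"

S1: Formalization: ¬(((¬R ↔ P) ∨ S) ⊕ Q)

¬R = ¬T = F
¬R ↔ P = F ↔ T = F
(¬R ↔ P) ∨ S = F ∨ F = F
((¬R ↔ P) ∨ S) ⊕ Q = F ⊕ T = T
¬(((¬R ↔ P) ∨ S) ⊕ Q) = ¬T = F
Thus S1 is false.

S2: Parsed as (¬S → ¬Q) → (¬R → P)

¬S = ¬F = T
¬Q = ¬T = F
¬S → ¬Q = T → F = F
¬R = ¬T = F
¬R → P = F → T = T
(¬S → ¬Q) → (¬R → P) = F → T = T
Thus S2 is true.

True statements: 1.

1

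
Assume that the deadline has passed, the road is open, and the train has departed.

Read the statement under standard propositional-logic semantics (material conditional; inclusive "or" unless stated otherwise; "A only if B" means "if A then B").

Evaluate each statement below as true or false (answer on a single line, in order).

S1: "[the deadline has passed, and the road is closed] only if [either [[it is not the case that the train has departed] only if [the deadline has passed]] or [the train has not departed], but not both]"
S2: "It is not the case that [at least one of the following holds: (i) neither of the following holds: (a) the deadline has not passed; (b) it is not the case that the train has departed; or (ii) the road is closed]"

S1 T, S2 F

Let P = "the deadline has passed" (T), Q = "the road is closed" (F), R = "the train has departed" (T).

S1: Formalization: (P & Q) -> ((~R -> P) xor ~R)

P & Q = T & F = F
~R = ~T = F
~R -> P = F -> T = T
~R = ~T = F
(~R -> P) xor ~R = T xor F = T
(P & Q) -> ((~R -> P) xor ~R) = F -> T = T
Thus S1 is true.

S2: Parsed as ~((~P nor ~R) | Q)

~P = ~T = F
~R = ~T = F
~P nor ~R = F nor F = T
(~P nor ~R) | Q = T | F = T
~((~P nor ~R) | Q) = ~T = F
Hence S2 is false.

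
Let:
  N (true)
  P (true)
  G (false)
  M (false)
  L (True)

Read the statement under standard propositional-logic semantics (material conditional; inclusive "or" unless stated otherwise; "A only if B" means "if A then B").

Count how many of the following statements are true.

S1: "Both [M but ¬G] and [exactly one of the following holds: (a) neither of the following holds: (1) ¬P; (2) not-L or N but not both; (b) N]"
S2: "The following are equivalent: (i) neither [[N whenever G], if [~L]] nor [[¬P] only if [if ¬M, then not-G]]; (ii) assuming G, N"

0

S1: Parsed as (M and not G) and ((not P nor (not L xor N)) xor N)

not G = not False = True
M and not G = False and True = False
not P = not True = False
not L = not True = False
not L xor N = False xor True = True
not P nor (not L xor N) = False nor True = False
(not P nor (not L xor N)) xor N = False xor True = True
(M and not G) and ((not P nor (not L xor N)) xor N) = False and True = False
Thus S1 is false.

S2: In symbols: ((not L -> (G -> N)) nor (not P -> (not M -> not G))) iff (G -> N)

not L = not True = False
G -> N = False -> True = True
not L -> (G -> N) = False -> True = True
not P = not True = False
not M = not False = True
not G = not False = True
not M -> not G = True -> True = True
not P -> (not M -> not G) = False -> True = True
(not L -> (G -> N)) nor (not P -> (not M -> not G)) = True nor True = False
G -> N = False -> True = True
((not L -> (G -> N)) nor (not P -> (not M -> not G))) iff (G -> N) = False iff True = False
Hence S2 is false.

0 of the 2 statements are true (none).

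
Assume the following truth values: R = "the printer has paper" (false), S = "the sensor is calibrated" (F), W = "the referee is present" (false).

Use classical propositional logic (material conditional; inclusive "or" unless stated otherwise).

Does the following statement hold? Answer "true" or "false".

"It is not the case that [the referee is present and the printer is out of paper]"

True.

This is not (W and not R).

not R = not False = True
W and not R = False and True = False
not (W and not R) = not False = True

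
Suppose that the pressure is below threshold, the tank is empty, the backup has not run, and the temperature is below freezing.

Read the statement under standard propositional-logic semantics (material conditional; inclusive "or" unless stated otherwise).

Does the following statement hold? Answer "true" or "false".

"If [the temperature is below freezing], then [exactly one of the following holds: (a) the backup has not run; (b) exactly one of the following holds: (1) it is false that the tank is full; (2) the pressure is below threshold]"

Let N = "the temperature is below freezing" (T), H = "the backup has run" (F), R = "the tank is full" (F), Q = "the pressure is above threshold" (F).
This is N → (¬H ⊕ (¬R ⊕ ¬Q)).

¬H = ¬F = T
¬R = ¬F = T
¬Q = ¬F = T
¬R ⊕ ¬Q = T ⊕ T = F
¬H ⊕ (¬R ⊕ ¬Q) = T ⊕ F = T
N → (¬H ⊕ (¬R ⊕ ¬Q)) = T → T = T

True.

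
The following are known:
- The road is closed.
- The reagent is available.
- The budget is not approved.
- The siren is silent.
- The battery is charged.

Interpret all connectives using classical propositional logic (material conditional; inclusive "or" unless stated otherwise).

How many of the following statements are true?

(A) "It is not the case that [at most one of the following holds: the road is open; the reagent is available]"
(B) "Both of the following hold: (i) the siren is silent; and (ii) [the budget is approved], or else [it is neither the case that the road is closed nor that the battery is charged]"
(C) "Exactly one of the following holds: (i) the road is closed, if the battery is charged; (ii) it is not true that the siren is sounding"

Let P = "the road is closed" (T), Q = "the reagent is available" (T), S = "the siren is sounding" (F), R = "the budget is approved" (F), U = "the battery is charged" (T).

(A): This is ~(~P nand Q).

~P = ~T = F
~P nand Q = F nand T = T
~(~P nand Q) = ~T = F
So (A) is false.

(B): In symbols: ~S & (R | (P nor U))

~S = ~F = T
P nor U = T nor T = F
R | (P nor U) = F | F = F
~S & (R | (P nor U)) = T & F = F
Thus (B) is false.

(C): Parsed as (U -> P) xor ~S

U -> P = T -> T = T
~S = ~F = T
(U -> P) xor ~S = T xor T = F
Thus (C) is false.

True statements: 0 (none).

0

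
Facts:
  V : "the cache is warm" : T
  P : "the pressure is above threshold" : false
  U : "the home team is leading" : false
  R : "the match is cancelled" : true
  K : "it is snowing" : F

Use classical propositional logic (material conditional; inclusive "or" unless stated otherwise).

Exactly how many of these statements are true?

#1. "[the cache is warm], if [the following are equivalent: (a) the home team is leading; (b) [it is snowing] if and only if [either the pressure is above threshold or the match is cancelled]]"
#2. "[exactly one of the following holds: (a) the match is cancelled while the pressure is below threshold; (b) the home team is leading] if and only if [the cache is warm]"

2

#1: Parsed as (U iff (K iff (P or R))) -> V

P or R = False or True = True
K iff (P or R) = False iff True = False
U iff (K iff (P or R)) = False iff False = True
(U iff (K iff (P or R))) -> V = True -> True = True
So #1 is true.

#2: Parsed as ((R and not P) xor U) iff V

not P = not False = True
R and not P = True and True = True
(R and not P) xor U = True xor False = True
((R and not P) xor U) iff V = True iff True = True
So #2 is true.

2 of the 2 statements are true (#1, #2).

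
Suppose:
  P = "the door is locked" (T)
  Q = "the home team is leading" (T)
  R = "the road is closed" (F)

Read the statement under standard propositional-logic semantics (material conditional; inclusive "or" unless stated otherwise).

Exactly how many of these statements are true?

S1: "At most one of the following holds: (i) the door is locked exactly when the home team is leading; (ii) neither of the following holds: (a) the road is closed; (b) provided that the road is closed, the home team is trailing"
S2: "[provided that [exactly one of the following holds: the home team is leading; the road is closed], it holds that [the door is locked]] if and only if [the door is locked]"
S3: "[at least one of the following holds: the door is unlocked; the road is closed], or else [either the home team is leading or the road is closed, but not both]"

S1: This is (P ↔ Q) ↑ (R ↓ (R → ¬Q)).

P ↔ Q = T ↔ T = T
¬Q = ¬T = F
R → ¬Q = F → F = T
R ↓ (R → ¬Q) = F ↓ T = F
(P ↔ Q) ↑ (R ↓ (R → ¬Q)) = T ↑ F = T
Thus S1 is true.

S2: Parsed as ((Q ⊕ R) → P) ↔ P

Q ⊕ R = T ⊕ F = T
(Q ⊕ R) → P = T → T = T
((Q ⊕ R) → P) ↔ P = T ↔ T = T
Thus S2 is true.

S3: This is (¬P ∨ R) ∨ (Q ⊕ R).

¬P = ¬T = F
¬P ∨ R = F ∨ F = F
Q ⊕ R = T ⊕ F = T
(¬P ∨ R) ∨ (Q ⊕ R) = F ∨ T = T
So S3 is true.

3 of the 3 statements are true (S1, S2, S3).

3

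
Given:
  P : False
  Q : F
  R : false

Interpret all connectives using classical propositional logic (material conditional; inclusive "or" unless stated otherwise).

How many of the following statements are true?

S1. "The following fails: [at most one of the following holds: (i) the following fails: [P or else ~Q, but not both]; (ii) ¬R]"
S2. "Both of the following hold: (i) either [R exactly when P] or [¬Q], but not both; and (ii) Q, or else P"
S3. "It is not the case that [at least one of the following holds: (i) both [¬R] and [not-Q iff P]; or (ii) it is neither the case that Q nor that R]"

S1: In symbols: ~(~(P xor ~Q) nand ~R)

~Q = ~F = T
P xor ~Q = F xor T = T
~(P xor ~Q) = ~T = F
~R = ~F = T
~(P xor ~Q) nand ~R = F nand T = T
~(~(P xor ~Q) nand ~R) = ~T = F
Hence S1 is false.

S2: This is ((R <-> P) xor ~Q) & (Q | P).

R <-> P = F <-> F = T
~Q = ~F = T
(R <-> P) xor ~Q = T xor T = F
Q | P = F | F = F
((R <-> P) xor ~Q) & (Q | P) = F & F = F
Thus S2 is false.

S3: Parsed as ~((~R & (~Q <-> P)) | (Q nor R))

~R = ~F = T
~Q = ~F = T
~Q <-> P = T <-> F = F
~R & (~Q <-> P) = T & F = F
Q nor R = F nor F = T
(~R & (~Q <-> P)) | (Q nor R) = F | T = T
~((~R & (~Q <-> P)) | (Q nor R)) = ~T = F
Thus S3 is false.

0 of the 3 statements are true (none).

0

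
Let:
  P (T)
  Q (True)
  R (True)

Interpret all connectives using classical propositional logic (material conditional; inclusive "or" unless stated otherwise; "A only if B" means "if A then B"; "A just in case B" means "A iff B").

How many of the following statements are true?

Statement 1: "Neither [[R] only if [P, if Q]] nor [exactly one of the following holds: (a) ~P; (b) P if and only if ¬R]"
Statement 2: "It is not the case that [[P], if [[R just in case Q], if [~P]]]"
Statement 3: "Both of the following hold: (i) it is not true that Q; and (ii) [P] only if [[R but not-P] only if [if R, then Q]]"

Statement 1: This is (R → (Q → P)) ↓ (¬P ⊕ (P ↔ ¬R)).

Q → P = T → T = T
R → (Q → P) = T → T = T
¬P = ¬T = F
¬R = ¬T = F
P ↔ ¬R = T ↔ F = F
¬P ⊕ (P ↔ ¬R) = F ⊕ F = F
(R → (Q → P)) ↓ (¬P ⊕ (P ↔ ¬R)) = T ↓ F = F
Thus Statement 1 is false.

Statement 2: Formalization: ¬((¬P → (R ↔ Q)) → P)

¬P = ¬T = F
R ↔ Q = T ↔ T = T
¬P → (R ↔ Q) = F → T = T
(¬P → (R ↔ Q)) → P = T → T = T
¬((¬P → (R ↔ Q)) → P) = ¬T = F
So Statement 2 is false.

Statement 3: Formalization: ¬Q ∧ (P → ((R ∧ ¬P) → (R → Q)))

¬Q = ¬T = F
¬P = ¬T = F
R ∧ ¬P = T ∧ F = F
R → Q = T → T = T
(R ∧ ¬P) → (R → Q) = F → T = T
P → ((R ∧ ¬P) → (R → Q)) = T → T = T
¬Q ∧ (P → ((R ∧ ¬P) → (R → Q))) = F ∧ T = F
Hence Statement 3 is false.

True statements: 0 (none).

0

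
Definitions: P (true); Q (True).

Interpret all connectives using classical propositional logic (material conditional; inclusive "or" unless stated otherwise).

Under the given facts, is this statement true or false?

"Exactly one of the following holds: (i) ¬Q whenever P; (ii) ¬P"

Values: P=True, Q=True.
This is (P -> not Q) xor not P.

not Q = not True = False
P -> not Q = True -> False = False
not P = not True = False
(P -> not Q) xor not P = False xor False = False

The statement is false.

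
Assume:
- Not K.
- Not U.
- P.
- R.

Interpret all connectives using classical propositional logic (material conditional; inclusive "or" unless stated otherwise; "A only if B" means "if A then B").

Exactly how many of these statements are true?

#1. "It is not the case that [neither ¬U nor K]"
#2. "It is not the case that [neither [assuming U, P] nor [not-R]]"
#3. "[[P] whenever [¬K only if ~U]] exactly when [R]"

3

#1: Formalization: ~(~U nor K)

~U = ~F = T
~U nor K = T nor F = F
~(~U nor K) = ~F = T
So #1 is true.

#2: This is ~((U -> P) nor ~R).

U -> P = F -> T = T
~R = ~T = F
(U -> P) nor ~R = T nor F = F
~((U -> P) nor ~R) = ~F = T
Hence #2 is true.

#3: Parsed as ((~K -> ~U) -> P) <-> R

~K = ~F = T
~U = ~F = T
~K -> ~U = T -> T = T
(~K -> ~U) -> P = T -> T = T
((~K -> ~U) -> P) <-> R = T <-> T = T
Thus #3 is true.

True statements: 3 (#1, #2, #3).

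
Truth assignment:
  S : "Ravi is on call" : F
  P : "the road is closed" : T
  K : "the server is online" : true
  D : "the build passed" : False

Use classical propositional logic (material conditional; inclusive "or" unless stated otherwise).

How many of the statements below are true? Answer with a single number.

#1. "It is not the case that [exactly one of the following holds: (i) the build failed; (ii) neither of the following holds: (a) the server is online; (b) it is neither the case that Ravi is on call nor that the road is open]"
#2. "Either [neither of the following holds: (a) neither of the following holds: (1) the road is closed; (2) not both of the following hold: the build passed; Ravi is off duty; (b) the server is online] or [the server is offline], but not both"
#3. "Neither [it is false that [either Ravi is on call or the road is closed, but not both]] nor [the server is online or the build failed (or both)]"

0

#1: In symbols: ~(~D xor (K nor (S nor ~P)))

~D = ~F = T
~P = ~T = F
S nor ~P = F nor F = T
K nor (S nor ~P) = T nor T = F
~D xor (K nor (S nor ~P)) = T xor F = T
~(~D xor (K nor (S nor ~P))) = ~T = F
Thus #1 is false.

#2: This is ((P nor (D nand ~S)) nor K) xor ~K.

~S = ~F = T
D nand ~S = F nand T = T
P nor (D nand ~S) = T nor T = F
(P nor (D nand ~S)) nor K = F nor T = F
~K = ~T = F
((P nor (D nand ~S)) nor K) xor ~K = F xor F = F
Hence #2 is false.

#3: Formalization: ~(S xor P) nor (K | ~D)

S xor P = F xor T = T
~(S xor P) = ~T = F
~D = ~F = T
K | ~D = T | T = T
~(S xor P) nor (K | ~D) = F nor T = F
Hence #3 is false.

True statements: 0 (none).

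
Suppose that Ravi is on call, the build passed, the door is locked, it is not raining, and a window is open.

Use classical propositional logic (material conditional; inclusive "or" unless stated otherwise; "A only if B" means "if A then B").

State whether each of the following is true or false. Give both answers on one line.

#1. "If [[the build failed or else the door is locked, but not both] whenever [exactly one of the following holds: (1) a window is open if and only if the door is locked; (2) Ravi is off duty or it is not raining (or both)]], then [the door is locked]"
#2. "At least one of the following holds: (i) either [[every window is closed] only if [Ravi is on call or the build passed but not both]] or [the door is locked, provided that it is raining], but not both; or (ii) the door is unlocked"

#1 true / #2 false

Let U = "a window is open" (T), R = "the door is locked" (T), P = "Ravi is on call" (T), S = "it is raining" (F), Q = "the build passed" (T).

#1: Parsed as (((U <-> R) xor (~P | ~S)) -> (~Q xor R)) -> R

U <-> R = T <-> T = T
~P = ~T = F
~S = ~F = T
~P | ~S = F | T = T
(U <-> R) xor (~P | ~S) = T xor T = F
~Q = ~T = F
~Q xor R = F xor T = T
((U <-> R) xor (~P | ~S)) -> (~Q xor R) = F -> T = T
(((U <-> R) xor (~P | ~S)) -> (~Q xor R)) -> R = T -> T = T
Hence #1 is true.

#2: Parsed as ((~U -> (P xor Q)) xor (S -> R)) | ~R

~U = ~T = F
P xor Q = T xor T = F
~U -> (P xor Q) = F -> F = T
S -> R = F -> T = T
(~U -> (P xor Q)) xor (S -> R) = T xor T = F
~R = ~T = F
((~U -> (P xor Q)) xor (S -> R)) | ~R = F | F = F
So #2 is false.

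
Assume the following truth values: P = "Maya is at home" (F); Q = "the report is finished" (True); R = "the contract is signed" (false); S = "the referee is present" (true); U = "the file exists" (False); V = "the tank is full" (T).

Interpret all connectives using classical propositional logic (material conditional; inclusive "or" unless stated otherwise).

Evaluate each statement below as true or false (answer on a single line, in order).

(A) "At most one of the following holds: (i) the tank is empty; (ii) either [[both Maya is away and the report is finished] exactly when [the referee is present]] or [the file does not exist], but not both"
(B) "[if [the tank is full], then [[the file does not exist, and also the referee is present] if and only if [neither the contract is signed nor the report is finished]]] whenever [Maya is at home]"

(A) true; (B) true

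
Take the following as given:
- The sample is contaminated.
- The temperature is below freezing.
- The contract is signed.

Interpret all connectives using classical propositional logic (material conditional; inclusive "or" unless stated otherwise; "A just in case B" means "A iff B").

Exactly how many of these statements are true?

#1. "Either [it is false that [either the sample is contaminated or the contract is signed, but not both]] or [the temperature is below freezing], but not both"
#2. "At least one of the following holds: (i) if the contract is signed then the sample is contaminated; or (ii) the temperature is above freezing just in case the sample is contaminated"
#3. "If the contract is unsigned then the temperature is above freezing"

Let K = "the sample is contaminated" (True), Q = "the contract is signed" (True), W = "the temperature is below freezing" (True).

#1: Parsed as not (K xor Q) xor W

K xor Q = True xor True = False
not (K xor Q) = not False = True
not (K xor Q) xor W = True xor True = False
Thus #1 is false.

#2: Formalization: (Q -> K) or (not W iff K)

Q -> K = True -> True = True
not W = not True = False
not W iff K = False iff True = False
(Q -> K) or (not W iff K) = True or False = True
Thus #2 is true.

#3: This is not Q -> not W.

not Q = not True = False
not W = not True = False
not Q -> not W = False -> False = True
So #3 is true.

True statements: 2.

2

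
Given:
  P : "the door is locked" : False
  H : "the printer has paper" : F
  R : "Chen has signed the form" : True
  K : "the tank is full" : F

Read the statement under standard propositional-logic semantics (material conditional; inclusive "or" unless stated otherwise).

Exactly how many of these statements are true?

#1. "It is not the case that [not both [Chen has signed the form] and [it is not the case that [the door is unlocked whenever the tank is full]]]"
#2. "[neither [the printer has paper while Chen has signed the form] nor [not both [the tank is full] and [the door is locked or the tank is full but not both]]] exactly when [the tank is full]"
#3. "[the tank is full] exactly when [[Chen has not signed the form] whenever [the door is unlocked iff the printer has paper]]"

#1: Formalization: ¬(R ↑ ¬(K → ¬P))

¬P = ¬F = T
K → ¬P = F → T = T
¬(K → ¬P) = ¬T = F
R ↑ ¬(K → ¬P) = T ↑ F = T
¬(R ↑ ¬(K → ¬P)) = ¬T = F
Thus #1 is false.

#2: Formalization: ((H ∧ R) ↓ (K ↑ (P ⊕ K))) ↔ K

H ∧ R = F ∧ T = F
P ⊕ K = F ⊕ F = F
K ↑ (P ⊕ K) = F ↑ F = T
(H ∧ R) ↓ (K ↑ (P ⊕ K)) = F ↓ T = F
((H ∧ R) ↓ (K ↑ (P ⊕ K))) ↔ K = F ↔ F = T
Hence #2 is true.

#3: In symbols: K ↔ ((¬P ↔ H) → ¬R)

¬P = ¬F = T
¬P ↔ H = T ↔ F = F
¬R = ¬T = F
(¬P ↔ H) → ¬R = F → F = T
K ↔ ((¬P ↔ H) → ¬R) = F ↔ T = F
Thus #3 is false.

1 of the 3 statements is true.

1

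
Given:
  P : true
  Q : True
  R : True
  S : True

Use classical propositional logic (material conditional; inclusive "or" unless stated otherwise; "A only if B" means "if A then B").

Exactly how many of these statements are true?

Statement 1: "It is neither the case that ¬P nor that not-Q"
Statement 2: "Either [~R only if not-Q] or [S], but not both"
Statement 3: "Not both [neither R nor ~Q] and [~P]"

2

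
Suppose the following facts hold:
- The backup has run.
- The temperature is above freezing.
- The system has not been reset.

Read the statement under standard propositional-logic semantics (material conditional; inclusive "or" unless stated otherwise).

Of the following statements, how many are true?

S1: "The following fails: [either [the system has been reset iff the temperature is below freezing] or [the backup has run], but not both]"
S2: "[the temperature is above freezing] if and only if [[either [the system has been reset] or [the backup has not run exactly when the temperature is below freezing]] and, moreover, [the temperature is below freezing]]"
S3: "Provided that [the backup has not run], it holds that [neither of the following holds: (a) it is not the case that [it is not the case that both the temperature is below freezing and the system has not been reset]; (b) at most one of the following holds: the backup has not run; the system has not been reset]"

Let R = "the system has been reset" (False), Q = "the temperature is below freezing" (False), P = "the backup has run" (True).

S1: In symbols: not ((R iff Q) xor P)

R iff Q = False iff False = True
(R iff Q) xor P = True xor True = False
not ((R iff Q) xor P) = not False = True
Hence S1 is true.

S2: In symbols: not Q iff ((R or (not P iff Q)) and Q)

not Q = not False = True
not P = not True = False
not P iff Q = False iff False = True
R or (not P iff Q) = False or True = True
(R or (not P iff Q)) and Q = True and False = False
not Q iff ((R or (not P iff Q)) and Q) = True iff False = False
Hence S2 is false.

S3: This is not P -> (not (Q nand not R) nor (not P nand not R)).

not P = not True = False
not R = not False = True
Q nand not R = False nand True = True
not (Q nand not R) = not True = False
not P = not True = False
not R = not False = True
not P nand not R = False nand True = True
not (Q nand not R) nor (not P nand not R) = False nor True = False
not P -> (not (Q nand not R) nor (not P nand not R)) = False -> False = True
Hence S3 is true.

True statements: 2 (S1, S3).

2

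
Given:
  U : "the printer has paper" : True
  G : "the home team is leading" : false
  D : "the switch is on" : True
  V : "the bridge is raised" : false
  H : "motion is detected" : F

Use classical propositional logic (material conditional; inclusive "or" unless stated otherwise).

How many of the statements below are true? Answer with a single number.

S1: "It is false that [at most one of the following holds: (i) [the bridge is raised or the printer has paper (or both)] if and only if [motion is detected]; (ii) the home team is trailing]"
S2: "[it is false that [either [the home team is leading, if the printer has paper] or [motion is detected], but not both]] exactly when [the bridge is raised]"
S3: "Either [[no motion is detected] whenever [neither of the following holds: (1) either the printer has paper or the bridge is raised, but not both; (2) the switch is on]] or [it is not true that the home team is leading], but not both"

S1: Formalization: not (((V or U) iff H) nand not G)

V or U = False or True = True
(V or U) iff H = True iff False = False
not G = not False = True
((V or U) iff H) nand not G = False nand True = True
not (((V or U) iff H) nand not G) = not True = False
Hence S1 is false.

S2: In symbols: not ((U -> G) xor H) iff V

U -> G = True -> False = False
(U -> G) xor H = False xor False = False
not ((U -> G) xor H) = not False = True
not ((U -> G) xor H) iff V = True iff False = False
So S2 is false.

S3: Parsed as (((U xor V) nor D) -> not H) xor not G

U xor V = True xor False = True
(U xor V) nor D = True nor True = False
not H = not False = True
((U xor V) nor D) -> not H = False -> True = True
not G = not False = True
(((U xor V) nor D) -> not H) xor not G = True xor True = False
So S3 is false.

Count: 0.

0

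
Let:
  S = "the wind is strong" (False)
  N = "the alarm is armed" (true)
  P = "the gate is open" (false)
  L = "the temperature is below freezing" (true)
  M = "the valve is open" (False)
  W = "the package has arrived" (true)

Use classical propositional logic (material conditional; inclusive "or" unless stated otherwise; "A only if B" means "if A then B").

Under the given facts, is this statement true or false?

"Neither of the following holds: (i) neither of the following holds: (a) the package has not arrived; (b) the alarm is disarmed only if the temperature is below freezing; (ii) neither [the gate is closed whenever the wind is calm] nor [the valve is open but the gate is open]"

The statement is true.

This is (¬W ↓ (¬N → L)) ↓ ((¬S → ¬P) ↓ (M ∧ P)).

¬W = ¬T = F
¬N = ¬T = F
¬N → L = F → T = T
¬W ↓ (¬N → L) = F ↓ T = F
¬S = ¬F = T
¬P = ¬F = T
¬S → ¬P = T → T = T
M ∧ P = F ∧ F = F
(¬S → ¬P) ↓ (M ∧ P) = T ↓ F = F
(¬W ↓ (¬N → L)) ↓ ((¬S → ¬P) ↓ (M ∧ P)) = F ↓ F = T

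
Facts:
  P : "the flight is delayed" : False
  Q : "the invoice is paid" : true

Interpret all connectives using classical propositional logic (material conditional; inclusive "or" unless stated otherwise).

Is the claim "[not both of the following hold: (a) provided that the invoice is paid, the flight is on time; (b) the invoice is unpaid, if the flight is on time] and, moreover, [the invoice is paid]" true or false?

True.

Values: Q=T, P=F.
This is ((Q -> ~P) nand (~P -> ~Q)) & Q.

~P = ~F = T
Q -> ~P = T -> T = T
~P = ~F = T
~Q = ~T = F
~P -> ~Q = T -> F = F
(Q -> ~P) nand (~P -> ~Q) = T nand F = T
((Q -> ~P) nand (~P -> ~Q)) & Q = T & T = T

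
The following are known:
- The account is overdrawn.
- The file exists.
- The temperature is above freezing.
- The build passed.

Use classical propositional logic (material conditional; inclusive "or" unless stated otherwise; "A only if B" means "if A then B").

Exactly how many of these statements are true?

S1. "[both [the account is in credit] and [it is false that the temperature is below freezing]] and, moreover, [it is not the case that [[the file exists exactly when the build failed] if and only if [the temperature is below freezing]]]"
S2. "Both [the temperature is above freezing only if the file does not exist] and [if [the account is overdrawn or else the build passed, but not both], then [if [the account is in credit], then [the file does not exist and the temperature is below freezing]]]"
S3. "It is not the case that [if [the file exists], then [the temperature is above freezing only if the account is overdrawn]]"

0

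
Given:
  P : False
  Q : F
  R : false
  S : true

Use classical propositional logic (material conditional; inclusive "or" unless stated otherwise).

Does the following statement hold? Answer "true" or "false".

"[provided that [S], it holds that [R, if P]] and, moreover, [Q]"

The statement is false.

Formalization: (S → (P → R)) ∧ Q

P → R = F → F = T
S → (P → R) = T → T = T
(S → (P → R)) ∧ Q = T ∧ F = F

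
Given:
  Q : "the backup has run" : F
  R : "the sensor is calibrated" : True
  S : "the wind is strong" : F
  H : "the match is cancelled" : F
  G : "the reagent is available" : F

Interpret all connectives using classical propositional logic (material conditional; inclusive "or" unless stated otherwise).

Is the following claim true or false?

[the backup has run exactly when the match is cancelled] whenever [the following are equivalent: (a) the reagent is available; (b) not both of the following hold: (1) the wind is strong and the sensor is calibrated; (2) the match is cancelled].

Formalization: (G iff ((S and R) nand H)) -> (Q iff H)

S and R = False and True = False
(S and R) nand H = False nand False = True
G iff ((S and R) nand H) = False iff True = False
Q iff H = False iff False = True
(G iff ((S and R) nand H)) -> (Q iff H) = False -> True = True

True.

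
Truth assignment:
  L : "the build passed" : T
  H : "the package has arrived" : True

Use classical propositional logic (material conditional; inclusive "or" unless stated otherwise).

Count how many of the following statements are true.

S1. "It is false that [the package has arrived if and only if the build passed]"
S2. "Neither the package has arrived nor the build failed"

S1: This is not (H iff L).

H iff L = True iff True = True
not (H iff L) = not True = False
So S1 is false.

S2: This is H nor not L.

not L = not True = False
H nor not L = True nor False = False
Thus S2 is false.

0 of the 2 statements are true (none).

0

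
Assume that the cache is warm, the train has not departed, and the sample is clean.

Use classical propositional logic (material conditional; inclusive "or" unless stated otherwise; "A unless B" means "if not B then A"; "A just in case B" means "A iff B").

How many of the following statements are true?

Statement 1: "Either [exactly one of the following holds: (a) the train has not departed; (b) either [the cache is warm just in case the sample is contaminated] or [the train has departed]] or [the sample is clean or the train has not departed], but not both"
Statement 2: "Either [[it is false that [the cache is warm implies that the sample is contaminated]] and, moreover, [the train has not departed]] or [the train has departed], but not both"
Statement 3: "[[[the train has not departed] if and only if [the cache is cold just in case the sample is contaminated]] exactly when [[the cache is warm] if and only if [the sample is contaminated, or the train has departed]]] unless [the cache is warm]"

2

Let M = "the train has departed" (False), P = "the cache is warm" (True), U = "the sample is contaminated" (False).

Statement 1: Formalization: (not M xor ((P iff U) or M)) xor (not U or not M)

not M = not False = True
P iff U = True iff False = False
(P iff U) or M = False or False = False
not M xor ((P iff U) or M) = True xor False = True
not U = not False = True
not M = not False = True
not U or not M = True or True = True
(not M xor ((P iff U) or M)) xor (not U or not M) = True xor True = False
So Statement 1 is false.

Statement 2: In symbols: (not (P -> U) and not M) xor M

P -> U = True -> False = False
not (P -> U) = not False = True
not M = not False = True
not (P -> U) and not M = True and True = True
(not (P -> U) and not M) xor M = True xor False = True
So Statement 2 is true.

Statement 3: Parsed as ((not M iff (not P iff U)) iff (P iff (U or M))) or P

not M = not False = True
not P = not True = False
not P iff U = False iff False = True
not M iff (not P iff U) = True iff True = True
U or M = False or False = False
P iff (U or M) = True iff False = False
(not M iff (not P iff U)) iff (P iff (U or M)) = True iff False = False
((not M iff (not P iff U)) iff (P iff (U or M))) or P = False or True = True
Thus Statement 3 is true.

True statements: 2.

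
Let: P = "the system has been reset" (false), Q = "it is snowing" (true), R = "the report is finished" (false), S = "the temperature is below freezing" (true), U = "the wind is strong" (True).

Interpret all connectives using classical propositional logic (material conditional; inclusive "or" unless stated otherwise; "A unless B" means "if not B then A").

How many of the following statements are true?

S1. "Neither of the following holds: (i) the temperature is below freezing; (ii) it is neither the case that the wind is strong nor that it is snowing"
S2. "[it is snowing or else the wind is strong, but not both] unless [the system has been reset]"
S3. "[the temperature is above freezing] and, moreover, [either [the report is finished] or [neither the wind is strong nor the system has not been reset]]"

S1: In symbols: S nor (U nor Q)

U nor Q = T nor T = F
S nor (U nor Q) = T nor F = F
Hence S1 is false.

S2: Parsed as (Q xor U) | P

Q xor U = T xor T = F
(Q xor U) | P = F | F = F
So S2 is false.

S3: Formalization: ~S & (R | (U nor ~P))

~S = ~T = F
~P = ~F = T
U nor ~P = T nor T = F
R | (U nor ~P) = F | F = F
~S & (R | (U nor ~P)) = F & F = F
Thus S3 is false.

True statements: 0 (none).

0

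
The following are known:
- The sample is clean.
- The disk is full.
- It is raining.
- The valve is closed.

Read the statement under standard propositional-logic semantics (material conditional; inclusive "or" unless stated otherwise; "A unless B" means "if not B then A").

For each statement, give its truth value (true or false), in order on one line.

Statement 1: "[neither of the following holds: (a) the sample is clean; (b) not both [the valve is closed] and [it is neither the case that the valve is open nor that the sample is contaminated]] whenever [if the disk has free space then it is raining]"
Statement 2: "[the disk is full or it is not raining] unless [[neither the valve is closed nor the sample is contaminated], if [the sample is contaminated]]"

Statement 1 false, Statement 2 true

Let N = "the disk is full" (T), Q = "it is raining" (T), D = "the sample is contaminated" (F), V = "the valve is open" (F).

Statement 1: This is (¬N → Q) → (¬D ↓ (¬V ↑ (V ↓ D))).

¬N = ¬T = F
¬N → Q = F → T = T
¬D = ¬F = T
¬V = ¬F = T
V ↓ D = F ↓ F = T
¬V ↑ (V ↓ D) = T ↑ T = F
¬D ↓ (¬V ↑ (V ↓ D)) = T ↓ F = F
(¬N → Q) → (¬D ↓ (¬V ↑ (V ↓ D))) = T → F = F
Hence Statement 1 is false.

Statement 2: In symbols: (N ∨ ¬Q) ∨ (D → (¬V ↓ D))

¬Q = ¬T = F
N ∨ ¬Q = T ∨ F = T
¬V = ¬F = T
¬V ↓ D = T ↓ F = F
D → (¬V ↓ D) = F → F = T
(N ∨ ¬Q) ∨ (D → (¬V ↓ D)) = T ∨ T = T
Thus Statement 2 is true.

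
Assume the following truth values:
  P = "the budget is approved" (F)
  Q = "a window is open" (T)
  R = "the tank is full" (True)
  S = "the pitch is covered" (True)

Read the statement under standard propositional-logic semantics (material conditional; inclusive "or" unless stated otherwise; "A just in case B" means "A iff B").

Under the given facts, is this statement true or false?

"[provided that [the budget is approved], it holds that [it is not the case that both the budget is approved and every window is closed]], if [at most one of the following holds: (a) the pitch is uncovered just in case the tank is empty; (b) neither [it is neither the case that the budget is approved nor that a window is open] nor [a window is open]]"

The statement is true.

This is ((¬S ↔ ¬R) ↑ ((P ↓ Q) ↓ Q)) → (P → (P ↑ ¬Q)).

¬S = ¬T = F
¬R = ¬T = F
¬S ↔ ¬R = F ↔ F = T
P ↓ Q = F ↓ T = F
(P ↓ Q) ↓ Q = F ↓ T = F
(¬S ↔ ¬R) ↑ ((P ↓ Q) ↓ Q) = T ↑ F = T
¬Q = ¬T = F
P ↑ ¬Q = F ↑ F = T
P → (P ↑ ¬Q) = F → T = T
((¬S ↔ ¬R) ↑ ((P ↓ Q) ↓ Q)) → (P → (P ↑ ¬Q)) = T → T = T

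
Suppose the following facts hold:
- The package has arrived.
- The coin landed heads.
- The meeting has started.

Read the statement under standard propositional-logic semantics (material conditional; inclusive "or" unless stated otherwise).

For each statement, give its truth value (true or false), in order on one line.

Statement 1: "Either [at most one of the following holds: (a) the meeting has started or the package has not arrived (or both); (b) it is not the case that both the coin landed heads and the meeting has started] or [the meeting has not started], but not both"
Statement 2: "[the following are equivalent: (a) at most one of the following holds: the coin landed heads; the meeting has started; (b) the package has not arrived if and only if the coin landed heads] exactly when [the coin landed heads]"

Statement 1 True, Statement 2 True

Let R = "the meeting has started" (T), P = "the package has arrived" (T), Q = "the coin landed heads" (T).

Statement 1: In symbols: ((R | ~P) nand (Q nand R)) xor ~R

~P = ~T = F
R | ~P = T | F = T
Q nand R = T nand T = F
(R | ~P) nand (Q nand R) = T nand F = T
~R = ~T = F
((R | ~P) nand (Q nand R)) xor ~R = T xor F = T
Hence Statement 1 is true.

Statement 2: In symbols: ((Q nand R) <-> (~P <-> Q)) <-> Q

Q nand R = T nand T = F
~P = ~T = F
~P <-> Q = F <-> T = F
(Q nand R) <-> (~P <-> Q) = F <-> F = T
((Q nand R) <-> (~P <-> Q)) <-> Q = T <-> T = T
Hence Statement 2 is true.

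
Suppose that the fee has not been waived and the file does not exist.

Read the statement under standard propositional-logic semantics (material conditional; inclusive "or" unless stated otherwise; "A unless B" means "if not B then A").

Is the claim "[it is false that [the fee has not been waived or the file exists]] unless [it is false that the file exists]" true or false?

The statement is true.

Let S = "the fee has been waived" (F), D = "the file exists" (F).
Parsed as ~(~S | D) | ~D

~S = ~F = T
~S | D = T | F = T
~(~S | D) = ~T = F
~D = ~F = T
~(~S | D) | ~D = F | T = T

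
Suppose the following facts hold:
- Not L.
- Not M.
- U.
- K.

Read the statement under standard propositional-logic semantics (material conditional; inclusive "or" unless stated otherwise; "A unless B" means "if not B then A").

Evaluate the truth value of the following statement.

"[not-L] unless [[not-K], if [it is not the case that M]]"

The statement is true.

In symbols: not L or (not M -> not K)

not L = not False = True
not M = not False = True
not K = not True = False
not M -> not K = True -> False = False
not L or (not M -> not K) = True or False = True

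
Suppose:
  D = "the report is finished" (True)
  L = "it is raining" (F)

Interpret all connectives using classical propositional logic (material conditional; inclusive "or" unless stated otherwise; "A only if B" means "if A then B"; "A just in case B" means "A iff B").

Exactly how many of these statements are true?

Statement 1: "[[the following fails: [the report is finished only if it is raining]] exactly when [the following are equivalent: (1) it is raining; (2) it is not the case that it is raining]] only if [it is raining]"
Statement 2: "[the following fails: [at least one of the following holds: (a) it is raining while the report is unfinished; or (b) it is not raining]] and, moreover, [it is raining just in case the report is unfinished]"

1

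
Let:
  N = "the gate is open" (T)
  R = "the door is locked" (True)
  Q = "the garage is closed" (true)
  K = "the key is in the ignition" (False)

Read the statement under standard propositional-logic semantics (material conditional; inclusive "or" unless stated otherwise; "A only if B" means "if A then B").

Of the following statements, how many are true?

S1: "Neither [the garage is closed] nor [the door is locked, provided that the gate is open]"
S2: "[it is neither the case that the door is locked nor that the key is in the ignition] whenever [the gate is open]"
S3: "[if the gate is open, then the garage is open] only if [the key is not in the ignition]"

1

S1: Formalization: Q nor (N -> R)

N -> R = T -> T = T
Q nor (N -> R) = T nor T = F
Hence S1 is false.

S2: Formalization: N -> (R nor K)

R nor K = T nor F = F
N -> (R nor K) = T -> F = F
So S2 is false.

S3: This is (N -> ~Q) -> ~K.

~Q = ~T = F
N -> ~Q = T -> F = F
~K = ~F = T
(N -> ~Q) -> ~K = F -> T = T
Thus S3 is true.

True statements: 1 (S3).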